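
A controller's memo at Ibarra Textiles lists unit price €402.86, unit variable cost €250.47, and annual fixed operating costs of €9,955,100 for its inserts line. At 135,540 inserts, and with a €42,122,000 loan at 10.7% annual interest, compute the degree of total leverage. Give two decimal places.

3.34

At 135,540 units, contribution = 135,540 × €152.39 = €20,654,940.60.
Operating income = contribution − fixed costs = €20,654,940.60 − €9,955,100 = €10,699,840.60. Interest = €4,507,054.00, so EBIT − I = €6,192,786.60.
DCL = contribution ÷ (EBIT − I) = €20,654,940.60 ÷ €6,192,786.60 = 3.3353.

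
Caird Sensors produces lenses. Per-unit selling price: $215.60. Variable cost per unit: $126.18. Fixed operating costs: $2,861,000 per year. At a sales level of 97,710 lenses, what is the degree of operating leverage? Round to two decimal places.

Contribution at this volume is 97,710 × $89.42 = $8,737,228.20.
EBIT = $8,737,228.20 − $2,861,000 = $5,876,228.20.
Degree of operating leverage = $8,737,228.20 / $5,876,228.20 = 1.4869.

1.49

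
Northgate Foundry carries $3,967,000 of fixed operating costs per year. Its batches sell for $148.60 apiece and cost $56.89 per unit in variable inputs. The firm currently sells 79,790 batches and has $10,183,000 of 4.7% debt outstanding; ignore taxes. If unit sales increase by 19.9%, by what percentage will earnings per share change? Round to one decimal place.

Total contribution margin = 79,790 × $91.71 = $7,317,540.90.
Operating income = contribution − fixed costs = $7,317,540.90 − $3,967,000 = $3,350,540.90.
After interest of $478,601.00, pre-tax earnings = $2,871,939.90.
DCL = total CM / (EBIT − I) = $7,317,540.90 / $2,871,939.90 = 2.5479.
EPS therefore changes by 2.5479 × (+19.9%) = +50.7%.

+50.7%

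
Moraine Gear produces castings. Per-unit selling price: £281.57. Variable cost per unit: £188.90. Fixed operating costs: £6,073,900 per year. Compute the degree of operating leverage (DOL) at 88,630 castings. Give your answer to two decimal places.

3.84

Total contribution margin = 88,630 × £92.67 = £8,213,342.10.
Operating income = contribution − fixed costs = £8,213,342.10 − £6,073,900 = £2,139,442.10.
So DOL = total CM / EBIT = £8,213,342.10 / £2,139,442.10 = 3.8390.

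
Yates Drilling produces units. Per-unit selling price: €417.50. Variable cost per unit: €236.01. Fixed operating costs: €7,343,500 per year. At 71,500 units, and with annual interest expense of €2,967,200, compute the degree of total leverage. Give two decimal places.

Total contribution margin = 71,500 × €181.49 = €12,976,535.00.
EBIT = €12,976,535.00 − €7,343,500 = €5,633,035.00. Interest = €2,967,200.00, so EBIT − I = €2,665,835.00.
DCL = contribution ÷ (EBIT − I) = €12,976,535.00 ÷ €2,665,835.00 = 4.8677.

4.87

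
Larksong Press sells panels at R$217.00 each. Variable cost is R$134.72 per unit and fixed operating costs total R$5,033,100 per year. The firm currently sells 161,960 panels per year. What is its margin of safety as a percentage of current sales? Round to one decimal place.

62.2%

Unit CM = price − variable cost = R$217.00 − R$134.72 = R$82.28. Break-even units = R$5,033,100 ÷ R$82.28 = 61,170.39; break-even revenue = 61,170.39 × R$217.00 = R$13,273,975.45.
Current sales = 161,960 × R$217.00 = R$35,145,320.00.
Margin of safety = (R$35,145,320.00 − R$13,273,975.45) ÷ R$35,145,320.00 = 62.2%.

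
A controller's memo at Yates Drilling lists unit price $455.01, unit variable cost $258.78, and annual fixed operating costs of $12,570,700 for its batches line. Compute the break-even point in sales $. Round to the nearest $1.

$29,148,419

Contribution margin per unit = $455.01 − $258.78 = $196.23, a CM ratio of $196.23 ÷ $455.01 = 0.4313.
Break-even revenue = fixed costs × price ÷ CM = $12,570,700 × $455.01 ÷ $196.23 = $29,148,419.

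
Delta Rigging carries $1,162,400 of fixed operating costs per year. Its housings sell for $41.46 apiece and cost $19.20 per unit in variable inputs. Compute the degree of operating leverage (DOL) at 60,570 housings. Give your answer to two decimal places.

Total contribution margin = 60,570 × $22.26 = $1,348,288.20.
EBIT = $1,348,288.20 − $1,162,400 = $185,888.20.
So DOL = total CM / EBIT = $1,348,288.20 / $185,888.20 = 7.2532.

7.25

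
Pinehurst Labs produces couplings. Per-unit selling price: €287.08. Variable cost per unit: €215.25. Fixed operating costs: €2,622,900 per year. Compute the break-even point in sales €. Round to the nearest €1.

Contribution margin per unit = €287.08 − €215.25 = €71.83, a CM ratio of €71.83 ÷ €287.08 = 0.2502.
Break-even revenue = fixed costs × price ÷ CM = €2,622,900 × €287.08 ÷ €71.83 = €10,482,836.

€10,482,836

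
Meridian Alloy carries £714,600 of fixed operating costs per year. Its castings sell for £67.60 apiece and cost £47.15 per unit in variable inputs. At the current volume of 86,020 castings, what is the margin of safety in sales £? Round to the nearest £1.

Contribution margin per unit = £67.60 − £47.15 = £20.45. Break-even units = £714,600 ÷ £20.45 = 34,943.77; break-even revenue = 34,943.77 × £67.60 = £2,362,198.53.
Current sales = 86,020 × £67.60 = £5,814,952.00.
Margin of safety = £5,814,952.00 − £2,362,198.53 = £3,452,753.

£3,452,753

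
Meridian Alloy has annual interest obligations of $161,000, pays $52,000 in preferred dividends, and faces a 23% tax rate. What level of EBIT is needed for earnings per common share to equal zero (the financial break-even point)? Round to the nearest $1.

Preferred dividends are paid after tax, so their pre-tax equivalent is $52,000 ÷ (1 − 0.23) = $67,532.47.
Financial break-even EBIT = interest + D_p ÷ (1 − t) = $161,000 + $67,532.47 = $228,532.47.

$228,532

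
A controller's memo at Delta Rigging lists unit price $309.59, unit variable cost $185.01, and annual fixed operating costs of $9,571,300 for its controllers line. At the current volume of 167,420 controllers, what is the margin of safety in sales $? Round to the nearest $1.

$28,046,209

Contribution margin per unit = $309.59 − $185.01 = $124.58. Break-even units = $9,571,300 ÷ $124.58 = 76,828.54; break-even revenue = 76,828.54 × $309.59 = $23,785,348.91.
Actual sales revenue = 167,420 × $309.59 = $51,831,557.80.
Margin of safety = $51,831,557.80 − $23,785,348.91 = $28,046,209.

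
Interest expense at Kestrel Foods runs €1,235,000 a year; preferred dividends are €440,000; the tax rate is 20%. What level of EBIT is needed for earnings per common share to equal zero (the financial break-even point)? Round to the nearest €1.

€1,785,000

Preferred dividends are paid after tax, so their pre-tax equivalent is €440,000 ÷ (1 − 0.20) = €550,000.00.
Financial break-even EBIT = interest + D_p ÷ (1 − t) = €1,235,000 + €550,000.00 = €1,785,000.00.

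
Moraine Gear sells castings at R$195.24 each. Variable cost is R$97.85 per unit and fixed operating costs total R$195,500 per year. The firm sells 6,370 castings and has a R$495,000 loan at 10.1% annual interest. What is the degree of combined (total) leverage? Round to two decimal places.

Contribution at this volume is 6,370 × R$97.39 = R$620,374.30.
Operating income = contribution − fixed costs = R$620,374.30 − R$195,500 = R$424,874.30. Interest = R$49,995.00.
DOL = R$620,374.30 ÷ R$424,874.30 = 1.4601; DFL = R$424,874.30 ÷ R$374,879.30 = 1.1334.
DCL = DOL × DFL = 1.4601 × 1.1334 = 1.6549.

1.65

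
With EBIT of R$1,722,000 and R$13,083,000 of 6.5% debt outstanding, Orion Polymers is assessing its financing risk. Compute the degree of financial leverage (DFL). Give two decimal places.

Interest = R$850,395.00.
Degree of financial leverage = EBIT / (EBIT − interest) = R$1,722,000 / R$871,605.00 = 1.9757.

1.98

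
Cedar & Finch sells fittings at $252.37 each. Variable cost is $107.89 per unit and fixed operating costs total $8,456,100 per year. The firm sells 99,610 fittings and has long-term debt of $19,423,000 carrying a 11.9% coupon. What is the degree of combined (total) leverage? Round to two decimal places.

3.97

Contribution at this volume is 99,610 × $144.48 = $14,391,652.80.
Subtracting fixed costs: EBIT = $14,391,652.80 − $8,456,100 = $5,935,552.80. Interest = $2,311,337.00, so EBIT − I = $3,624,215.80.
Degree of total leverage = total CM / (EBIT − interest) = $14,391,652.80 / $3,624,215.80 = 3.9710.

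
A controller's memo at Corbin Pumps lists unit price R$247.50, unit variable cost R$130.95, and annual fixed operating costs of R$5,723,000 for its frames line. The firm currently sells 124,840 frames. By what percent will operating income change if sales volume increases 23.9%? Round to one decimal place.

At 124,840 units, contribution = 124,840 × R$116.55 = R$14,550,102.00.
Operating income = contribution − fixed costs = R$14,550,102.00 − R$5,723,000 = R$8,827,102.00.
Degree of operating leverage = R$14,550,102.00 / R$8,827,102.00 = 1.6483.
%ΔEBIT = DOL × %ΔSales = 1.6483 × +23.9% = +39.4%.

+39.4%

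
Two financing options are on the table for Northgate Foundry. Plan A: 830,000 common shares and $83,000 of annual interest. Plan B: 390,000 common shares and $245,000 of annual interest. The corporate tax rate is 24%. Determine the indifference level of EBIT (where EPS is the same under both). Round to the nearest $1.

$388,591

Set EPS_A = EPS_B: (EBIT − $83,000)(1 − 0.24) ÷ 830,000 = (EBIT − $245,000)(1 − 0.24) ÷ 390,000.
Cancelling (1 − t) and cross-multiplying: 390,000·(EBIT − 83,000) = 830,000·(EBIT − 245,000).
Solving, EBIT = (245,000·830,000 − 83,000·390,000) / (830,000 − 390,000) = 170,980,000,000 / 440,000 = 388,590.91.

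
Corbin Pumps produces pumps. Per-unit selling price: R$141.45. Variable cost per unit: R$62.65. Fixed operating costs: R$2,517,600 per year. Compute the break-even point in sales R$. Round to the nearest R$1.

CM per unit = R$141.45 − R$62.65 = R$78.80; CM ratio = R$78.80 / R$141.45 = 0.5571.
Break-even sales = FC ÷ CM ratio = R$2,517,600 × R$141.45 / R$78.80 = R$4,519,220.

R$4,519,220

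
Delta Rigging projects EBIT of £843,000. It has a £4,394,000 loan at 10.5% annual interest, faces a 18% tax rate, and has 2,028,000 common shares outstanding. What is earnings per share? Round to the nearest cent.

Interest = £461,370.00, so EBT = £843,000 − £461,370.00 = £381,630.00.
Net income = £381,630.00 × (1 − 0.18) = £312,936.60.
Per share: £312,936.60 / 2,028,000 shares = £0.15.

£0.15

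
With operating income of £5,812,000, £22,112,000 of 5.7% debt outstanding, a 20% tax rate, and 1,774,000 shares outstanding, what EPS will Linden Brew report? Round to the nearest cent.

£2.05

Pre-tax income = £5,812,000 − £1,260,384.00 = £4,551,616.00.
After tax at 20%: net income = £4,551,616.00 × 0.80 = £3,641,292.80.
Per share: £3,641,292.80 / 1,774,000 shares = £2.05.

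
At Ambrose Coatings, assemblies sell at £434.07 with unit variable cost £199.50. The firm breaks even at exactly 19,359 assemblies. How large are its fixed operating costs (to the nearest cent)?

£4,541,040.63

Each unit contributes £434.07 − £199.50 = £234.57.
Fixed costs = break-even units × CM = 19,359 × £234.57 = £4,541,040.63.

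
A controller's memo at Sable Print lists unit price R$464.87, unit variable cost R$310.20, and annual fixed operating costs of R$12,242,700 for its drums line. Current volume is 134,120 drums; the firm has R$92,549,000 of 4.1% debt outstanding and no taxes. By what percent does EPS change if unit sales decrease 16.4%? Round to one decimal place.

-72.3%

Total contribution margin = 134,120 × R$154.67 = R$20,744,340.40.
Subtracting fixed costs: EBIT = R$20,744,340.40 − R$12,242,700 = R$8,501,640.40.
After interest of R$3,794,509.00, pre-tax earnings = R$4,707,131.40.
Degree of combined leverage = contribution ÷ (EBIT − I) = R$20,744,340.40 ÷ R$4,707,131.40 = 4.4070.
%ΔEPS = DCL × %ΔSales = 4.4070 × -16.4% = -72.3%.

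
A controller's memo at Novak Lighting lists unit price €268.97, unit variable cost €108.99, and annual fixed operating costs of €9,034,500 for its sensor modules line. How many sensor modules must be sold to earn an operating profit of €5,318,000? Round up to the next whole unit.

89,715 sensor modules

Unit CM = price − variable cost = €268.97 − €108.99 = €159.98.
Need Q such that Q × €159.98 − €9,034,500 = €5,318,000, i.e. Q = €14,352,500 / €159.98 = 89,714.34 → 89,715.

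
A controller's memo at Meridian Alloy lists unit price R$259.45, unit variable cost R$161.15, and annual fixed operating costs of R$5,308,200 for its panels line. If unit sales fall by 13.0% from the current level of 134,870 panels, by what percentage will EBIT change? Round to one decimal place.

-21.7%

Contribution at this volume is 134,870 × R$98.30 = R$13,257,721.00.
Operating income = contribution − fixed costs = R$13,257,721.00 − R$5,308,200 = R$7,949,521.00.
Degree of operating leverage = R$13,257,721.00 / R$7,949,521.00 = 1.6677.
Operating income changes by 1.6677 × -13.0% = -21.7%.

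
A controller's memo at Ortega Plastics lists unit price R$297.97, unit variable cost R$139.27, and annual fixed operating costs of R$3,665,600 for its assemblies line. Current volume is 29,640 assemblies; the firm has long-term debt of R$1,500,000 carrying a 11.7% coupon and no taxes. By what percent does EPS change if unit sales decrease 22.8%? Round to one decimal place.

-124.3%

Total contribution margin = 29,640 × R$158.70 = R$4,703,868.00.
EBIT = R$4,703,868.00 − R$3,665,600 = R$1,038,268.00.
Interest = R$175,500.00, so EBIT − I = R$862,768.00.
DCL = total CM / (EBIT − I) = R$4,703,868.00 / R$862,768.00 = 5.4521.
%ΔEPS = DCL × %ΔSales = 5.4521 × -22.8% = -124.3%.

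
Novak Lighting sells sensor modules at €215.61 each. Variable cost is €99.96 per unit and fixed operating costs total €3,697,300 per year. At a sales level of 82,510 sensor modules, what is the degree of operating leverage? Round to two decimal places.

Total contribution margin = 82,510 × €115.65 = €9,542,281.50.
EBIT = €9,542,281.50 − €3,697,300 = €5,844,981.50.
DOL = contribution ÷ EBIT = €9,542,281.50 ÷ €5,844,981.50 = 1.6326.

1.63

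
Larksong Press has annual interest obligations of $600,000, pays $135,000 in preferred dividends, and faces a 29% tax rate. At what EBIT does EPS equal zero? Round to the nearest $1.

Preferred dividends are paid after tax, so their pre-tax equivalent is $135,000 ÷ (1 − 0.29) = $190,140.85.
Financial break-even EBIT = interest + D_p ÷ (1 − t) = $600,000 + $190,140.85 = $790,140.85.

$790,141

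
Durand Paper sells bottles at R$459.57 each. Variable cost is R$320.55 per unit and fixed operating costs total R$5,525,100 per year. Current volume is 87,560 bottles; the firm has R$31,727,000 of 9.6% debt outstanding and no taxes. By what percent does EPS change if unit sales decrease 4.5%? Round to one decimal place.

Contribution at this volume is 87,560 × R$139.02 = R$12,172,591.20.
Operating income = contribution − fixed costs = R$12,172,591.20 − R$5,525,100 = R$6,647,491.20.
After interest of R$3,045,792.00, pre-tax earnings = R$3,601,699.20.
Degree of combined leverage = contribution ÷ (EBIT − I) = R$12,172,591.20 ÷ R$3,601,699.20 = 3.3797.
EPS therefore changes by 3.3797 × (-4.5%) = -15.2%.

-15.2%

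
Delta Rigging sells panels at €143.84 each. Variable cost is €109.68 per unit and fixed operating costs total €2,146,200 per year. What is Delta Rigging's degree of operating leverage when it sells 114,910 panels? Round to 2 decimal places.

At 114,910 units, contribution = 114,910 × €34.16 = €3,925,325.60.
Operating income = contribution − fixed costs = €3,925,325.60 − €2,146,200 = €1,779,125.60.
DOL = contribution ÷ EBIT = €3,925,325.60 ÷ €1,779,125.60 = 2.2063.

2.21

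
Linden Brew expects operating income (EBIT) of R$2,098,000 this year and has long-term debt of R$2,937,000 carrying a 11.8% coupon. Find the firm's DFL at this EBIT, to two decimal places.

Interest = R$346,566.00.
DFL = EBIT ÷ (EBIT − I) = R$2,098,000 ÷ (R$2,098,000 − R$346,566.00) = R$2,098,000 ÷ R$1,751,434.00 = 1.1979.

1.20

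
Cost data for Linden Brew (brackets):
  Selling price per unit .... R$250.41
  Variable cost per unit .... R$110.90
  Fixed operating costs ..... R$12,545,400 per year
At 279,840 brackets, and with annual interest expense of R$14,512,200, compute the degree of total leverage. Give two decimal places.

Contribution at this volume is 279,840 × R$139.51 = R$39,040,478.40.
Subtracting fixed costs: EBIT = R$39,040,478.40 − R$12,545,400 = R$26,495,078.40. Interest = R$14,512,200.00, so EBIT − I = R$11,982,878.40.
Degree of total leverage = total CM / (EBIT − interest) = R$39,040,478.40 / R$11,982,878.40 = 3.2580.

3.26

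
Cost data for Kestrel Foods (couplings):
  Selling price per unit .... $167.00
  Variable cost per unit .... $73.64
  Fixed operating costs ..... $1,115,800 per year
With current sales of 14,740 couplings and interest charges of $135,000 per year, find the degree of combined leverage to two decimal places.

10.98

Total contribution margin = 14,740 × $93.36 = $1,376,126.40.
Subtracting fixed costs: EBIT = $1,376,126.40 − $1,115,800 = $260,326.40. Interest = $135,000.00, so EBIT − I = $125,326.40.
Degree of total leverage = total CM / (EBIT − interest) = $1,376,126.40 / $125,326.40 = 10.9803.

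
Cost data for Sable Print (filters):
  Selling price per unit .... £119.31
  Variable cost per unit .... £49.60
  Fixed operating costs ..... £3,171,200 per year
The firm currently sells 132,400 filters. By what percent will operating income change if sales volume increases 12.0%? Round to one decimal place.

+18.3%

Contribution at this volume is 132,400 × £69.71 = £9,229,604.00.
EBIT = £9,229,604.00 − £3,171,200 = £6,058,404.00.
Degree of operating leverage = £9,229,604.00 / £6,058,404.00 = 1.5234.
Operating income changes by 1.5234 × +12.0% = +18.3%.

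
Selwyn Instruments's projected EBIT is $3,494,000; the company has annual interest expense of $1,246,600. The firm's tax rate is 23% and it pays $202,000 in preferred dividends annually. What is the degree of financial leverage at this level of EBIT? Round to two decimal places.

1.76

Annual interest charges come to $1,246,600.00.
Pre-tax preferred-dividend burden = $202,000 ÷ (1 − 0.23) = $262,337.66.
DFL = EBIT ÷ [EBIT − I − D_p/(1−t)] = $3,494,000 ÷ [$3,494,000 − $1,246,600.00 − $262,337.66] = $3,494,000 ÷ $1,985,062.34 = 1.7601.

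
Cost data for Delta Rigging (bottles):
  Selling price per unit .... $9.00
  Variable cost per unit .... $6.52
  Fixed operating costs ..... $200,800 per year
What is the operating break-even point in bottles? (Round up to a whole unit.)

80,968 bottles

Contribution margin per unit = $9.00 − $6.52 = $2.48.
Break-even volume = fixed costs ÷ CM per unit = $200,800 ÷ $2.48 = 80,967.74, so 80,968 bottles.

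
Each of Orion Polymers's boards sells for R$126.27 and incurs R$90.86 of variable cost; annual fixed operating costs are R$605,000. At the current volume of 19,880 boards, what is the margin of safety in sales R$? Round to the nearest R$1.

R$352,853

Contribution margin per unit = R$126.27 − R$90.86 = R$35.41. Break-even units = R$605,000 ÷ R$35.41 = 17,085.57; break-even revenue = 17,085.57 × R$126.27 = R$2,157,394.80.
Actual sales revenue = 19,880 × R$126.27 = R$2,510,247.60.
Margin of safety = R$2,510,247.60 − R$2,157,394.80 = R$352,853.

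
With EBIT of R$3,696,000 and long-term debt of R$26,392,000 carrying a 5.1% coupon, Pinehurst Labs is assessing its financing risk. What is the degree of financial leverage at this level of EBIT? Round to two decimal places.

Interest = R$1,345,992.00.
Degree of financial leverage = EBIT / (EBIT − interest) = R$3,696,000 / R$2,350,008.00 = 1.5728.

1.57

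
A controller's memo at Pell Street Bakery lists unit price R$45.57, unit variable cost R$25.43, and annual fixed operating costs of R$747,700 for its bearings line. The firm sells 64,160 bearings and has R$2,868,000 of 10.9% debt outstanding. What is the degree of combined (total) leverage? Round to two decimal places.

Contribution at this volume is 64,160 × R$20.14 = R$1,292,182.40.
EBIT = R$1,292,182.40 − R$747,700 = R$544,482.40. Interest = R$312,612.00, so EBIT − I = R$231,870.40.
Degree of total leverage = total CM / (EBIT − interest) = R$1,292,182.40 / R$231,870.40 = 5.5729.

5.57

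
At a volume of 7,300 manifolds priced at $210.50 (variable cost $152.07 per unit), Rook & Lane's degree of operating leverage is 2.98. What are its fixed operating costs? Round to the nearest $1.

At 7,300 units, contribution = 7,300 × $58.43 = $426,539.00.
DOL = contribution / EBIT, so EBIT = $426,539.00 / 2.98 = $143,133.89.
And FC = contribution − EBIT = $426,539.00 − $143,133.89 = $283,405.

$283,405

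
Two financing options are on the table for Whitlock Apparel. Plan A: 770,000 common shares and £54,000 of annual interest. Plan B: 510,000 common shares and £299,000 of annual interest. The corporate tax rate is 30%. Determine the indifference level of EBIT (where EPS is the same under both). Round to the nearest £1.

At indifference, (EBIT − 54,000)(1 − t)/770,000 = (EBIT − 299,000)(1 − t)/510,000.
Cancelling (1 − t) and cross-multiplying: 510,000·(EBIT − 54,000) = 770,000·(EBIT − 299,000).
Solving, EBIT = (299,000·770,000 − 54,000·510,000) / (770,000 − 510,000) = 202,690,000,000 / 260,000 = 779,576.92.

£779,577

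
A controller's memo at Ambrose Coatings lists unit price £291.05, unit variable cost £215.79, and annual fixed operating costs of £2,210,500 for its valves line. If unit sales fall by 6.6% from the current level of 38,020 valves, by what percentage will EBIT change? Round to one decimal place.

At 38,020 units, contribution = 38,020 × £75.26 = £2,861,385.20.
EBIT = £2,861,385.20 − £2,210,500 = £650,885.20.
Degree of operating leverage = £2,861,385.20 / £650,885.20 = 4.3961.
So EBIT moves 4.3961 × (-6.6%) = -29.0%.

-29.0%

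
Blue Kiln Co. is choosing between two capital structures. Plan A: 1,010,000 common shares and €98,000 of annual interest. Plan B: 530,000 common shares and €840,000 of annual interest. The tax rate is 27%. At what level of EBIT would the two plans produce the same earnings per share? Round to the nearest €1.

Set EPS_A = EPS_B: (EBIT − €98,000)(1 − 0.27) ÷ 1,010,000 = (EBIT − €840,000)(1 − 0.27) ÷ 530,000.
Cancelling (1 − t) and cross-multiplying: 530,000·(EBIT − 98,000) = 1,010,000·(EBIT − 840,000).
Solving, EBIT = (840,000·1,010,000 − 98,000·530,000) / (1,010,000 − 530,000) = 796,460,000,000 / 480,000 = 1,659,291.67.

€1,659,292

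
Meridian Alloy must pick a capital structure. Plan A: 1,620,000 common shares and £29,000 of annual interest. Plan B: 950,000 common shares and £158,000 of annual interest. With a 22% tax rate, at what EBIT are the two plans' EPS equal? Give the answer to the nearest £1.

£340,910

At indifference, (EBIT − 29,000)(1 − t)/1,620,000 = (EBIT − 158,000)(1 − t)/950,000.
Cancelling (1 − t) and cross-multiplying: 950,000·(EBIT − 29,000) = 1,620,000·(EBIT − 158,000).
EBIT × (1,620,000 − 950,000) = 158,000 × 1,620,000 − 29,000 × 950,000 = 228,410,000,000, so EBIT = 228,410,000,000 ÷ 670,000 = 340,910.45.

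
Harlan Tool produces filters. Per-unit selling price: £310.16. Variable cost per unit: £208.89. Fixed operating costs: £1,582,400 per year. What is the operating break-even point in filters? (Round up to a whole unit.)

Contribution margin per unit = £310.16 − £208.89 = £101.27.
Units to break even: £1,582,400 ÷ £101.27 = 15,625.56, rounded up to 15,626.

15,626 filters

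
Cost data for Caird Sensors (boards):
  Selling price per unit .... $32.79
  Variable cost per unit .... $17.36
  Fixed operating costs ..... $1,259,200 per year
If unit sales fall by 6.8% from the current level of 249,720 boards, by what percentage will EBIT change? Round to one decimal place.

At 249,720 units, contribution = 249,720 × $15.43 = $3,853,179.60.
EBIT = $3,853,179.60 − $1,259,200 = $2,593,979.60.
DOL = contribution ÷ EBIT = $3,853,179.60 ÷ $2,593,979.60 = 1.4854.
Operating income changes by 1.4854 × -6.8% = -10.1%.

-10.1%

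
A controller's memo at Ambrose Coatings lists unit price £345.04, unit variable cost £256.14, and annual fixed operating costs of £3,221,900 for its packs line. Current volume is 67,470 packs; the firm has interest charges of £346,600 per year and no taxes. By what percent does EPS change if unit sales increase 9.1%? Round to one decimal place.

+22.5%

At 67,470 units, contribution = 67,470 × £88.90 = £5,998,083.00.
EBIT = £5,998,083.00 − £3,221,900 = £2,776,183.00.
Interest = £346,600.00, so EBIT − I = £2,429,583.00.
DCL = total CM / (EBIT − I) = £5,998,083.00 / £2,429,583.00 = 2.4688.
%ΔEPS = DCL × %ΔSales = 2.4688 × +9.1% = +22.5%.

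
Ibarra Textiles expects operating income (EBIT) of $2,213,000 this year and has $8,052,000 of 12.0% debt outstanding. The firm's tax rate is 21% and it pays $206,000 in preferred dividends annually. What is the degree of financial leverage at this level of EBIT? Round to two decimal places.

Annual interest charges come to $966,240.00.
Preferred dividends grossed up pre-tax: $206,000 / (1 − 0.21) = $260,759.49.
DFL = EBIT ÷ [EBIT − I − D_p/(1−t)] = $2,213,000 ÷ [$2,213,000 − $966,240.00 − $260,759.49] = $2,213,000 ÷ $986,000.51 = 2.2444.

2.24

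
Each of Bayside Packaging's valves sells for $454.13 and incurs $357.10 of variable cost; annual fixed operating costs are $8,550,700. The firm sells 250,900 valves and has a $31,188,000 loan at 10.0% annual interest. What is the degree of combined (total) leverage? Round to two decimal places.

1.92

At 250,900 units, contribution = 250,900 × $97.03 = $24,344,827.00.
Subtracting fixed costs: EBIT = $24,344,827.00 − $8,550,700 = $15,794,127.00. Interest = $3,118,800.00, so EBIT − I = $12,675,327.00.
DCL = contribution ÷ (EBIT − I) = $24,344,827.00 ÷ $12,675,327.00 = 1.9206.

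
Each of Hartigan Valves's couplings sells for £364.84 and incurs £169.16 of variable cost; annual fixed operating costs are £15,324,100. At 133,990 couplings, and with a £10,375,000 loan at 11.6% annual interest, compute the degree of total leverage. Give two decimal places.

Contribution at this volume is 133,990 × £195.68 = £26,219,163.20.
EBIT = £26,219,163.20 − £15,324,100 = £10,895,063.20. Interest = £1,203,500.00.
DOL = £26,219,163.20 ÷ £10,895,063.20 = 2.4065; DFL = £10,895,063.20 ÷ £9,691,563.20 = 1.1242.
Combined leverage = 2.4065 × 1.1242 = 2.7054.

2.71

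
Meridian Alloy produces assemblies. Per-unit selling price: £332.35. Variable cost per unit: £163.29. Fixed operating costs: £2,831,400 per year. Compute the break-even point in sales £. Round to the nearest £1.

£5,566,165

CM per unit = £332.35 − £163.29 = £169.06; CM ratio = £169.06 / £332.35 = 0.5087.
Break-even sales = FC ÷ CM ratio = £2,831,400 × £332.35 / £169.06 = £5,566,165.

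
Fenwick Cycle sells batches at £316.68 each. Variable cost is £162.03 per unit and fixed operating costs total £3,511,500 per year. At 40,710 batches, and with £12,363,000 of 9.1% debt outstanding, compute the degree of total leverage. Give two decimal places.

3.79

Contribution at this volume is 40,710 × £154.65 = £6,295,801.50.
EBIT = £6,295,801.50 − £3,511,500 = £2,784,301.50. Interest = £1,125,033.00.
DOL = £6,295,801.50 ÷ £2,784,301.50 = 2.2612; DFL = £2,784,301.50 ÷ £1,659,268.50 = 1.6780.
Combined leverage = 2.2612 × 1.6780 = 3.7943.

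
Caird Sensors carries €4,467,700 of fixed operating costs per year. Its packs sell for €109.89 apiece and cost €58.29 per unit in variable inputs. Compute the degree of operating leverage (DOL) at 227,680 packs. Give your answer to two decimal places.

1.61

Total contribution margin = 227,680 × €51.60 = €11,748,288.00.
Operating income = contribution − fixed costs = €11,748,288.00 − €4,467,700 = €7,280,588.00.
So DOL = total CM / EBIT = €11,748,288.00 / €7,280,588.00 = 1.6136.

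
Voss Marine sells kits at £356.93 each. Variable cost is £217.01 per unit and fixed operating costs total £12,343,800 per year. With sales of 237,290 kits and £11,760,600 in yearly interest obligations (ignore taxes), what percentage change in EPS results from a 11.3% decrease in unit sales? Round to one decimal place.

Contribution at this volume is 237,290 × £139.92 = £33,201,616.80.
Subtracting fixed costs: EBIT = £33,201,616.80 − £12,343,800 = £20,857,816.80.
Interest = £11,760,600.00, so EBIT − I = £9,097,216.80.
Degree of combined leverage = contribution ÷ (EBIT − I) = £33,201,616.80 ÷ £9,097,216.80 = 3.6496.
EPS therefore changes by 3.6496 × (-11.3%) = -41.2%.

-41.2%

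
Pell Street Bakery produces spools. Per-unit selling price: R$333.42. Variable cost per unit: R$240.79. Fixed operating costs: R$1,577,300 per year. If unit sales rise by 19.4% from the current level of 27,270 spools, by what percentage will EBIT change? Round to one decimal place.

+51.7%

Total contribution margin = 27,270 × R$92.63 = R$2,526,020.10.
Subtracting fixed costs: EBIT = R$2,526,020.10 − R$1,577,300 = R$948,720.10.
Degree of operating leverage = R$2,526,020.10 / R$948,720.10 = 2.6626.
%ΔEBIT = DOL × %ΔSales = 2.6626 × +19.4% = +51.7%.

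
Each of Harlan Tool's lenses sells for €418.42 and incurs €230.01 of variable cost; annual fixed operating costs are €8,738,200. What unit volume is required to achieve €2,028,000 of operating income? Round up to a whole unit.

57,143 lenses

Each unit contributes €418.42 − €230.01 = €188.41.
Units = (FC + target) / CM = (€8,738,200 + €2,028,000) / €188.41 = 57,142.40, so 57,143 lenses.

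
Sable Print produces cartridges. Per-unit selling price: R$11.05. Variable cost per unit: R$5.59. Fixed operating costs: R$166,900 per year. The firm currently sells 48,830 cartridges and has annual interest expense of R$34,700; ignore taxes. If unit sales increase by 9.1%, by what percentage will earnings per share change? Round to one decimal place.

+37.3%

Contribution at this volume is 48,830 × R$5.46 = R$266,611.80.
Operating income = contribution − fixed costs = R$266,611.80 − R$166,900 = R$99,711.80.
Interest = R$34,700.00, so EBIT − I = R$65,011.80.
DCL = total CM / (EBIT − I) = R$266,611.80 / R$65,011.80 = 4.1010.
%ΔEPS = DCL × %ΔSales = 4.1010 × +9.1% = +37.3%.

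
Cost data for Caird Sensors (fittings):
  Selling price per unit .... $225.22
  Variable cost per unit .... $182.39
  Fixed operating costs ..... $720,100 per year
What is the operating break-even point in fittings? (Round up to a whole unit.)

16,813 fittings

Unit CM = price − variable cost = $225.22 − $182.39 = $42.83.
Units to break even: $720,100 ÷ $42.83 = 16,812.98, rounded up to 16,813.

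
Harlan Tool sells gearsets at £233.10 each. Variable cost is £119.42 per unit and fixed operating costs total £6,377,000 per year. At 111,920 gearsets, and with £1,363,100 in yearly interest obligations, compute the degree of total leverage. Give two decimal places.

At 111,920 units, contribution = 111,920 × £113.68 = £12,723,065.60.
EBIT = £12,723,065.60 − £6,377,000 = £6,346,065.60. Interest = £1,363,100.00.
DOL = £12,723,065.60 ÷ £6,346,065.60 = 2.0049; DFL = £6,346,065.60 ÷ £4,982,965.60 = 1.2736.
DCL = DOL × DFL = 2.0049 × 1.2736 = 2.5534.

2.55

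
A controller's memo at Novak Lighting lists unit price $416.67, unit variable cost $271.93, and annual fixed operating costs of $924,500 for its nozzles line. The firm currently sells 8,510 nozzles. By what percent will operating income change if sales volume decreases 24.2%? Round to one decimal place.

Contribution at this volume is 8,510 × $144.74 = $1,231,737.40.
EBIT = $1,231,737.40 − $924,500 = $307,237.40.
So DOL = total CM / EBIT = $1,231,737.40 / $307,237.40 = 4.0091.
So EBIT moves 4.0091 × (-24.2%) = -97.0%.

-97.0%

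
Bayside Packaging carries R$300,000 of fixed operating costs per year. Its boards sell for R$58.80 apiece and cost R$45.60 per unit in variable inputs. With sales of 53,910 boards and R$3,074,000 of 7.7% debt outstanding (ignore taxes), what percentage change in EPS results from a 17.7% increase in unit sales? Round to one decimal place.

Total contribution margin = 53,910 × R$13.20 = R$711,612.00.
EBIT = R$711,612.00 − R$300,000 = R$411,612.00.
Interest = R$236,698.00, so EBIT − I = R$174,914.00.
DCL = total CM / (EBIT − I) = R$711,612.00 / R$174,914.00 = 4.0684.
EPS therefore changes by 4.0684 × (+17.7%) = +72.0%.

+72.0%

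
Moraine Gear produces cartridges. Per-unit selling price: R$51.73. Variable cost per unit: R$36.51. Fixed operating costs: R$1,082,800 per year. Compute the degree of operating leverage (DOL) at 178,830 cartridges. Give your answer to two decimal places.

At 178,830 units, contribution = 178,830 × R$15.22 = R$2,721,792.60.
Operating income = contribution − fixed costs = R$2,721,792.60 − R$1,082,800 = R$1,638,992.60.
Degree of operating leverage = R$2,721,792.60 / R$1,638,992.60 = 1.6606.

1.66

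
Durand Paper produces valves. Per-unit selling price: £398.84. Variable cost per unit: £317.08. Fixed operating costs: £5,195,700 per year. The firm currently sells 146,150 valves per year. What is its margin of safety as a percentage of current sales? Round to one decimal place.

Unit CM = price − variable cost = £398.84 − £317.08 = £81.76. Break-even units = £5,195,700 ÷ £81.76 = 63,548.19; break-even revenue = 63,548.19 × £398.84 = £25,345,560.03.
Current sales = 146,150 × £398.84 = £58,290,466.00.
Margin of safety = (£58,290,466.00 − £25,345,560.03) ÷ £58,290,466.00 = 56.5%.

56.5%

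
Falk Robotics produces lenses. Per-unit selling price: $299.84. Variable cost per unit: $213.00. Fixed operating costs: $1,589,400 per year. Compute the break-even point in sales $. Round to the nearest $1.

CM per unit = $299.84 − $213.00 = $86.84; CM ratio = $86.84 / $299.84 = 0.2896.
Break-even sales = FC ÷ CM ratio = $1,589,400 × $299.84 / $86.84 = $5,487,859.

$5,487,859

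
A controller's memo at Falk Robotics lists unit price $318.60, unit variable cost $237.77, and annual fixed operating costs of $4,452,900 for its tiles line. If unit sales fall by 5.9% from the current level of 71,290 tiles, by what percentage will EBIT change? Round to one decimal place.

-26.0%

Total contribution margin = 71,290 × $80.83 = $5,762,370.70.
EBIT = $5,762,370.70 − $4,452,900 = $1,309,470.70.
Degree of operating leverage = $5,762,370.70 / $1,309,470.70 = 4.4005.
Operating income changes by 4.4005 × -5.9% = -26.0%.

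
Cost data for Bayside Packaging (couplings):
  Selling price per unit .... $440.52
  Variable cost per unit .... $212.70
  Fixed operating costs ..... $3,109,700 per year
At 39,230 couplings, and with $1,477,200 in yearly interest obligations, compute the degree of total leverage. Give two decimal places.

Contribution at this volume is 39,230 × $227.82 = $8,937,378.60.
Operating income = contribution − fixed costs = $8,937,378.60 − $3,109,700 = $5,827,678.60. Interest = $1,477,200.00, so EBIT − I = $4,350,478.60.
DCL = contribution ÷ (EBIT − I) = $8,937,378.60 ÷ $4,350,478.60 = 2.0543.

2.05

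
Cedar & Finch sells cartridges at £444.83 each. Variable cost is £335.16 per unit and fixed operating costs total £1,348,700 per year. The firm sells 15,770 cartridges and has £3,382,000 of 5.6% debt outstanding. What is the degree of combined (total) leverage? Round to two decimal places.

At 15,770 units, contribution = 15,770 × £109.67 = £1,729,495.90.
EBIT = £1,729,495.90 − £1,348,700 = £380,795.90. Interest = £189,392.00.
DOL = £1,729,495.90 ÷ £380,795.90 = 4.5418; DFL = £380,795.90 ÷ £191,403.90 = 1.9895.
Combined leverage = 4.5418 × 1.9895 = 9.0359.

9.04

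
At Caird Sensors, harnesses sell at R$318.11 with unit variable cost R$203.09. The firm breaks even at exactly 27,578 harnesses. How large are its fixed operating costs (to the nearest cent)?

R$3,172,021.56

Contribution margin per unit = R$318.11 − R$203.09 = R$115.02.
Fixed costs = break-even units × CM = 27,578 × R$115.02 = R$3,172,021.56.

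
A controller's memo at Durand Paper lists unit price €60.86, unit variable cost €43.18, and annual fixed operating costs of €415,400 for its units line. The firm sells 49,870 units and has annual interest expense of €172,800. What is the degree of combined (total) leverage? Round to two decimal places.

3.00

Contribution at this volume is 49,870 × €17.68 = €881,701.60.
EBIT = €881,701.60 − €415,400 = €466,301.60. Interest = €172,800.00.
DOL = €881,701.60 ÷ €466,301.60 = 1.8908; DFL = €466,301.60 ÷ €293,501.60 = 1.5888.
DCL = DOL × DFL = 1.8908 × 1.5888 = 3.0041.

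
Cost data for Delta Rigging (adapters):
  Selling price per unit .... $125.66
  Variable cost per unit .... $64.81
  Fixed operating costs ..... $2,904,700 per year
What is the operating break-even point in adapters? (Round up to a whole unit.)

47,736 adapters

Contribution margin per unit = $125.66 − $64.81 = $60.85.
Units to break even: $2,904,700 ÷ $60.85 = 47,735.41, rounded up to 47,736.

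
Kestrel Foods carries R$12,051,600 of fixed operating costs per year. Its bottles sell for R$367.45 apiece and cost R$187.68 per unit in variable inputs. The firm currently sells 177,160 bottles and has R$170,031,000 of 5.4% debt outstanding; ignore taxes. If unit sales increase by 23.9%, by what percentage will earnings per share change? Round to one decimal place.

+71.7%

At 177,160 units, contribution = 177,160 × R$179.77 = R$31,848,053.20.
Operating income = contribution − fixed costs = R$31,848,053.20 − R$12,051,600 = R$19,796,453.20.
Interest = R$9,181,674.00, so EBIT − I = R$10,614,779.20.
DCL = total CM / (EBIT − I) = R$31,848,053.20 / R$10,614,779.20 = 3.0004.
EPS therefore changes by 3.0004 × (+23.9%) = +71.7%.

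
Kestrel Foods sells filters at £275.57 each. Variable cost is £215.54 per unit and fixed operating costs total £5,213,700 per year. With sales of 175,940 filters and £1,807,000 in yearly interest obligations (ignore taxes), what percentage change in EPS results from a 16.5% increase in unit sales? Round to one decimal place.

+49.2%

Contribution at this volume is 175,940 × £60.03 = £10,561,678.20.
Operating income = contribution − fixed costs = £10,561,678.20 − £5,213,700 = £5,347,978.20.
Interest = £1,807,000.00, so EBIT − I = £3,540,978.20.
DCL = total CM / (EBIT − I) = £10,561,678.20 / £3,540,978.20 = 2.9827.
EPS therefore changes by 2.9827 × (+16.5%) = +49.2%.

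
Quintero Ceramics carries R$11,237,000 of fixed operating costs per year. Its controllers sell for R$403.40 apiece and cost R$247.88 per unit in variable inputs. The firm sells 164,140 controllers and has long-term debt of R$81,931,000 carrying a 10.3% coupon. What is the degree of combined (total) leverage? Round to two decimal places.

4.36

At 164,140 units, contribution = 164,140 × R$155.52 = R$25,527,052.80.
Subtracting fixed costs: EBIT = R$25,527,052.80 − R$11,237,000 = R$14,290,052.80. Interest = R$8,438,893.00.
DOL = R$25,527,052.80 ÷ R$14,290,052.80 = 1.7864; DFL = R$14,290,052.80 ÷ R$5,851,159.80 = 2.4423.
DCL = DOL × DFL = 1.7864 × 2.4423 = 4.3629.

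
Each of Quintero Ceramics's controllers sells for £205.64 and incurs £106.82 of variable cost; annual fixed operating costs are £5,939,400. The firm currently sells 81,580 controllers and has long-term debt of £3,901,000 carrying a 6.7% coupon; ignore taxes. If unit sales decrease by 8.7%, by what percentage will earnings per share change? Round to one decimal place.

-37.7%

Total contribution margin = 81,580 × £98.82 = £8,061,735.60.
Subtracting fixed costs: EBIT = £8,061,735.60 − £5,939,400 = £2,122,335.60.
Interest = £261,367.00, so EBIT − I = £1,860,968.60.
Degree of combined leverage = contribution ÷ (EBIT − I) = £8,061,735.60 ÷ £1,860,968.60 = 4.3320.
%ΔEPS = DCL × %ΔSales = 4.3320 × -8.7% = -37.7%.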